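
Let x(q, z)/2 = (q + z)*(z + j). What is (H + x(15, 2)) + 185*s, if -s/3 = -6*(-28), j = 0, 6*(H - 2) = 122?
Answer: -279449/3 ≈ -93150.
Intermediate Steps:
H = 67/3 (H = 2 + (⅙)*122 = 2 + 61/3 = 67/3 ≈ 22.333)
x(q, z) = 2*z*(q + z) (x(q, z) = 2*((q + z)*(z + 0)) = 2*((q + z)*z) = 2*(z*(q + z)) = 2*z*(q + z))
s = -504 (s = -(-18)*(-28) = -3*168 = -504)
(H + x(15, 2)) + 185*s = (67/3 + 2*2*(15 + 2)) + 185*(-504) = (67/3 + 2*2*17) - 93240 = (67/3 + 68) - 93240 = 271/3 - 93240 = -279449/3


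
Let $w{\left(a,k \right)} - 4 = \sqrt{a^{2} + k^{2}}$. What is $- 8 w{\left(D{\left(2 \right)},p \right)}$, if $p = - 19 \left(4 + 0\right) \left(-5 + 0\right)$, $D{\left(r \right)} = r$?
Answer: $-32 - 16 \sqrt{36101} \approx -3072.0$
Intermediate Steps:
$p = 380$ ($p = - 19 \cdot 4 \left(-5\right) = \left(-19\right) \left(-20\right) = 380$)
$w{\left(a,k \right)} = 4 + \sqrt{a^{2} + k^{2}}$
$- 8 w{\left(D{\left(2 \right)},p \right)} = - 8 \left(4 + \sqrt{2^{2} + 380^{2}}\right) = - 8 \left(4 + \sqrt{4 + 144400}\right) = - 8 \left(4 + \sqrt{144404}\right) = - 8 \left(4 + 2 \sqrt{36101}\right) = -32 - 16 \sqrt{36101}$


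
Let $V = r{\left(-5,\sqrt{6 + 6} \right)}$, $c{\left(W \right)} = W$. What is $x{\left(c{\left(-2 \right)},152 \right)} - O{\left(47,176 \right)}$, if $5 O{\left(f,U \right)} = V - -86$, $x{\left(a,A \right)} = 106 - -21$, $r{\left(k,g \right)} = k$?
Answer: $\frac{554}{5} \approx 110.8$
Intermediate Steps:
$V = -5$
$x{\left(a,A \right)} = 127$ ($x{\left(a,A \right)} = 106 + 21 = 127$)
$O{\left(f,U \right)} = \frac{81}{5}$ ($O{\left(f,U \right)} = \frac{-5 - -86}{5} = \frac{-5 + 86}{5} = \frac{1}{5} \cdot 81 = \frac{81}{5}$)
$x{\left(c{\left(-2 \right)},152 \right)} - O{\left(47,176 \right)} = 127 - \frac{81}{5} = \frac{554}{5}$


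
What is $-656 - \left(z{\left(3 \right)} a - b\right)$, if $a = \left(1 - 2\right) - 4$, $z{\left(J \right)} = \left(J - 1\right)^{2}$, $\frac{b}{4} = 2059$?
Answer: $7600$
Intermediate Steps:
$b = 8236$ ($b = 4 \cdot 2059 = 8236$)
$z{\left(J \right)} = \left(-1 + J\right)^{2}$
$a = -5$ ($a = -1 - 4 = -5$)
$-656 - \left(z{\left(3 \right)} a - b\right) = -656 - \left(\left(-1 + 3\right)^{2} \left(-5\right) - 8236\right) = -656 - \left(2^{2} \left(-5\right) - 8236\right) = -656 - \left(4 \left(-5\right) - 8236\right) = -656 - \left(-20 - 8236\right) = -656 - -8256 = -656 + 8256 = 7600$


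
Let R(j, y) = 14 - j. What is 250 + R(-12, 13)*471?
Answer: 12496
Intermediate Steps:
250 + R(-12, 13)*471 = 250 + (14 - 1*(-12))*471 = 250 + (14 + 12)*471 = 250 + 26*471 = 250 + 12246 = 12496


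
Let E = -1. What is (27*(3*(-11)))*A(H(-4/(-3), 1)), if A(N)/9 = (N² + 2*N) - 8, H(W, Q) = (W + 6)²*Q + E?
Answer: -23119173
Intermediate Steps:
H(W, Q) = -1 + Q*(6 + W)² (H(W, Q) = (W + 6)²*Q - 1 = (6 + W)²*Q - 1 = Q*(6 + W)² - 1 = -1 + Q*(6 + W)²)
A(N) = -72 + 9*N² + 18*N (A(N) = 9*((N² + 2*N) - 8) = 9*(-8 + N² + 2*N) = -72 + 9*N² + 18*N)
(27*(3*(-11)))*A(H(-4/(-3), 1)) = (27*(3*(-11)))*(-72 + 9*(-1 + 1*(6 - 4/(-3))²)² + 18*(-1 + 1*(6 - 4/(-3))²)) = (27*(-33))*(-72 + 9*(-1 + 1*(6 - 4*(-⅓))²)² + 18*(-1 + 1*(6 - 4*(-⅓))²)) = -891*(-72 + 9*(-1 + 1*(6 + 4/3)²)² + 18*(-1 + 1*(6 + 4/3)²)) = -891*(-72 + 9*(-1 + 1*(22/3)²)² + 18*(-1 + 1*(22/3)²)) = -891*(-72 + 9*(-1 + 1*(484/9))² + 18*(-1 + 1*(484/9))) = -891*(-72 + 9*(-1 + 484/9)² + 18*(-1 + 484/9)) = -891*(-72 + 9*(475/9)² + 18*(475/9)) = -891*(-72 + 9*(225625/81) + 950) = -891*(-72 + 225625/9 + 950) = -891*233527/9 = -23119173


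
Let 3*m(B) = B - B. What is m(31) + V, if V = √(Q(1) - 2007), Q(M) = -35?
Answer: I*√2042 ≈ 45.188*I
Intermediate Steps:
m(B) = 0 (m(B) = (B - B)/3 = (⅓)*0 = 0)
V = I*√2042 (V = √(-35 - 2007) = √(-2042) = I*√2042 ≈ 45.188*I)
m(31) + V = 0 + I*√2042 = I*√2042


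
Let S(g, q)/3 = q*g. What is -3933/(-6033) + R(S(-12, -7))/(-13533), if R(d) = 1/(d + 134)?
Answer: 6848318507/10504937118 ≈ 0.65191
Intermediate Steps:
S(g, q) = 3*g*q (S(g, q) = 3*(q*g) = 3*(g*q) = 3*g*q)
R(d) = 1/(134 + d)
-3933/(-6033) + R(S(-12, -7))/(-13533) = -3933/(-6033) + 1/((134 + 3*(-12)*(-7))*(-13533)) = -3933*(-1/6033) - 1/13533/(134 + 252) = 1311/2011 - 1/13533/386 = 1311/2011 + (1/386)*(-1/13533) = 1311/2011 - 1/5223738 = 6848318507/10504937118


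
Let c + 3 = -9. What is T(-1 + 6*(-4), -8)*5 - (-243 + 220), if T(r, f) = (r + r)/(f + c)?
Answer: 71/2 ≈ 35.500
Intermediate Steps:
c = -12 (c = -3 - 9 = -12)
T(r, f) = 2*r/(-12 + f) (T(r, f) = (r + r)/(f - 12) = (2*r)/(-12 + f) = 2*r/(-12 + f))
T(-1 + 6*(-4), -8)*5 - (-243 + 220) = (2*(-1 + 6*(-4))/(-12 - 8))*5 - (-243 + 220) = (2*(-1 - 24)/(-20))*5 - 1*(-23) = (2*(-25)*(-1/20))*5 + 23 = (5/2)*5 + 23 = 25/2 + 23 = 71/2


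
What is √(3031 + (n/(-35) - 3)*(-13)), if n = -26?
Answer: 2*√937230/35 ≈ 55.320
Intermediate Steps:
√(3031 + (n/(-35) - 3)*(-13)) = √(3031 + (-26/(-35) - 3)*(-13)) = √(3031 + (-26*(-1/35) - 3)*(-13)) = √(3031 + (26/35 - 3)*(-13)) = √(3031 - 79/35*(-13)) = √(3031 + 1027/35) = √(107112/35) = 2*√937230/35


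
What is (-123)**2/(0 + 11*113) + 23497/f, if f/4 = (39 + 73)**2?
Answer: 788319475/62368768 ≈ 12.640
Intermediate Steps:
f = 50176 (f = 4*(39 + 73)**2 = 4*112**2 = 4*12544 = 50176)
(-123)**2/(0 + 11*113) + 23497/f = (-123)**2/(0 + 11*113) + 23497/50176 = 15129/(0 + 1243) + 23497*(1/50176) = 15129/1243 + 23497/50176 = 788319475/62368768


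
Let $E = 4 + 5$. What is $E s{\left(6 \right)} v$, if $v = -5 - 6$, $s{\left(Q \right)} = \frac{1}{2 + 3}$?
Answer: $- \frac{99}{5} \approx -19.8$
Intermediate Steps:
$s{\left(Q \right)} = \frac{1}{5}$
$E = 9$
$v = -11$ ($v = -5 - 6 = -11$)
$E s{\left(6 \right)} v = 9 \cdot \frac{1}{5} \left(-11\right) = \frac{9}{5} \left(-11\right) = - \frac{99}{5}$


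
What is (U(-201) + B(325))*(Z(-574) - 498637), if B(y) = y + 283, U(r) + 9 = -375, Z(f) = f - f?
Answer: -111694688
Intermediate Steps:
Z(f) = 0
U(r) = -384 (U(r) = -9 - 375 = -384)
B(y) = 283 + y
(U(-201) + B(325))*(Z(-574) - 498637) = (-384 + (283 + 325))*(0 - 498637) = (-384 + 608)*(-498637) = 224*(-498637) = -111694688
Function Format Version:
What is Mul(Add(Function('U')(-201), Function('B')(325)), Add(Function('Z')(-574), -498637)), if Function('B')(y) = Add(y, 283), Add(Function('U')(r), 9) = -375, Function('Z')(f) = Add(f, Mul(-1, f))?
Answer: -111694688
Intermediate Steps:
Function('Z')(f) = 0
Function('U')(r) = -384 (Function('U')(r) = Add(-9, -375) = -384)
Function('B')(y) = Add(283, y)
Mul(Add(Function('U')(-201), Function('B')(325)), Add(Function('Z')(-574), -498637)) = Mul(Add(-384, Add(283, 325)), Add(0, -498637)) = Mul(Add(-384, 608), -498637) = Mul(224, -498637) = -111694688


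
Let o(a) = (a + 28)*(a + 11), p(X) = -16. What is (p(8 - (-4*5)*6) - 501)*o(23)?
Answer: -896478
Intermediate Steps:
o(a) = (11 + a)*(28 + a) (o(a) = (28 + a)*(11 + a) = (11 + a)*(28 + a))
(p(8 - (-4*5)*6) - 501)*o(23) = (-16 - 501)*(308 + 23² + 39*23) = -517*(308 + 529 + 897) = -517*1734 = -896478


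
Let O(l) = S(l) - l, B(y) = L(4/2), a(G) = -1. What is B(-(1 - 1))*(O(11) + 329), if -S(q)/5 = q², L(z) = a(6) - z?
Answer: 861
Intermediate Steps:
L(z) = -1 - z
B(y) = -3 (B(y) = -1 - 4/2 = -1 - 1*2 = -1 - 2 = -3)
S(q) = -5*q²
O(l) = -l - 5*l² (O(l) = -5*l² - l = -l - 5*l²)
B(-(1 - 1))*(O(11) + 329) = -3*(11*(-1 - 5*11) + 329) = -3*(11*(-1 - 55) + 329) = -3*(11*(-56) + 329) = -3*(-616 + 329) = -3*(-287) = 861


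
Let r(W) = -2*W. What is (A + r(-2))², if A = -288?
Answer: 80656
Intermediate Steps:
(A + r(-2))² = (-288 - 2*(-2))² = (-288 + 4)² = (-284)² = 80656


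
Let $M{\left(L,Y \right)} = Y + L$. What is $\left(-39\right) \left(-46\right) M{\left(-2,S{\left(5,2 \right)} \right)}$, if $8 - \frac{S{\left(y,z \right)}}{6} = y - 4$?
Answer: $71760$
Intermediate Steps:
$S{\left(y,z \right)} = 72 - 6 y$ ($S{\left(y,z \right)} = 48 - 6 \left(y - 4\right) = 48 - 6 \left(-4 + y\right) = 48 - \left(-24 + 6 y\right) = 72 - 6 y$)
$M{\left(L,Y \right)} = L + Y$
$\left(-39\right) \left(-46\right) M{\left(-2,S{\left(5,2 \right)} \right)} = \left(-39\right) \left(-46\right) \left(-2 + \left(72 - 30\right)\right) = 1794 \left(-2 + \left(72 - 30\right)\right) = 1794 \left(-2 + 42\right) = 1794 \cdot 40 = 71760$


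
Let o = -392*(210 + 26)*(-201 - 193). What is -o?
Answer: -36449728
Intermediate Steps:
o = 36449728 (o = -92512*(-394) = -392*(-92984) = 36449728)
-o = -1*36449728 = -36449728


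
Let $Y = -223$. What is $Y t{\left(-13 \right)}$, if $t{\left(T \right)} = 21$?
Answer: $-4683$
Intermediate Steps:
$Y t{\left(-13 \right)} = \left(-223\right) 21 = -4683$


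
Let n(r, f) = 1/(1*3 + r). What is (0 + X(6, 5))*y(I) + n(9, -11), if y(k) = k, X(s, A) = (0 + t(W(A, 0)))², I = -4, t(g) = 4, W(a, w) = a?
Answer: -767/12 ≈ -63.917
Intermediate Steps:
X(s, A) = 16 (X(s, A) = (0 + 4)² = 4² = 16)
n(r, f) = 1/(3 + r)
(0 + X(6, 5))*y(I) + n(9, -11) = (0 + 16)*(-4) + 1/(3 + 9) = 16*(-4) + 1/12 = -64 + 1/12 = -767/12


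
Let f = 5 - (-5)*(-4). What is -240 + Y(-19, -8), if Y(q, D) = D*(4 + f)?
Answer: -152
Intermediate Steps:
f = -15 (f = 5 - 1*20 = 5 - 20 = -15)
Y(q, D) = -11*D (Y(q, D) = D*(4 - 15) = D*(-11) = -11*D)
-240 + Y(-19, -8) = -240 - 11*(-8) = -240 + 88 = -152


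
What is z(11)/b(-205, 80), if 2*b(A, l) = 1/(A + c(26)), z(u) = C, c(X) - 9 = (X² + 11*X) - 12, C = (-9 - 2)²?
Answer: 182468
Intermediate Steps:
C = 121 (C = (-11)² = 121)
c(X) = -3 + X² + 11*X (c(X) = 9 + ((X² + 11*X) - 12) = 9 + (-12 + X² + 11*X) = -3 + X² + 11*X)
z(u) = 121
b(A, l) = 1/(2*(959 + A)) (b(A, l) = 1/(2*(A + (-3 + 26² + 11*26))) = 1/(2*(A + (-3 + 676 + 286))) = 1/(2*(A + 959)) = 1/(2*(959 + A)))
z(11)/b(-205, 80) = 121/((1/(2*(959 - 205)))) = 121/(((½)/754)) = 121/(((½)*(1/754))) = 121/(1/1508) = 121*1508 = 182468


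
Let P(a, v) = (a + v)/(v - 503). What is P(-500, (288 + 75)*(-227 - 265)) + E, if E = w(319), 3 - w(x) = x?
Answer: -56416188/179099 ≈ -315.00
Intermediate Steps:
w(x) = 3 - x
P(a, v) = (a + v)/(-503 + v)
E = -316 (E = 3 - 1*319 = 3 - 319 = -316)
P(-500, (288 + 75)*(-227 - 265)) + E = (-500 + (288 + 75)*(-227 - 265))/(-503 + (288 + 75)*(-227 - 265)) - 316 = (-500 + 363*(-492))/(-503 + 363*(-492)) - 316 = (-500 - 178596)/(-503 - 178596) - 316 = -179096/(-179099) - 316 = -1/179099*(-179096) - 316 = 179096/179099 - 316 = -56416188/179099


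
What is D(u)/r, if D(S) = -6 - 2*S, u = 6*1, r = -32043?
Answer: 6/10681 ≈ 0.00056174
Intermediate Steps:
u = 6
D(u)/r = (-6 - 2*6)/(-32043) = (-6 - 12)*(-1/32043) = -18*(-1/32043) = 6/10681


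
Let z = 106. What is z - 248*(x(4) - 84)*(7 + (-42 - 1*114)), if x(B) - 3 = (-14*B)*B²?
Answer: -36101998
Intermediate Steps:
x(B) = 3 - 14*B³ (x(B) = 3 + (-14*B)*B² = 3 - 14*B³)
z - 248*(x(4) - 84)*(7 + (-42 - 1*114)) = 106 - 248*((3 - 14*4³) - 84)*(7 + (-42 - 1*114)) = 106 - 248*((3 - 14*64) - 84)*(7 + (-42 - 114)) = 106 - 248*((3 - 896) - 84)*(7 - 156) = 106 - 248*(-893 - 84)*(-149) = 106 - (-242296)*(-149) = 106 - 248*145573 = 106 - 36102104 = -36101998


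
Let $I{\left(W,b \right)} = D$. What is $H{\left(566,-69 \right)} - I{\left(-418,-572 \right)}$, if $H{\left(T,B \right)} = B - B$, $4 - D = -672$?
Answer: $-676$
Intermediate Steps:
$D = 676$ ($D = 4 - -672 = 4 + 672 = 676$)
$I{\left(W,b \right)} = 676$
$H{\left(T,B \right)} = 0$
$H{\left(566,-69 \right)} - I{\left(-418,-572 \right)} = 0 - 676 = -676$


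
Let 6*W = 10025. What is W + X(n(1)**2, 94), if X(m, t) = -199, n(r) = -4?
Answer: 8831/6 ≈ 1471.8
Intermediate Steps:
W = 10025/6 (W = (1/6)*10025 = 10025/6 ≈ 1670.8)
W + X(n(1)**2, 94) = 10025/6 - 199 = 8831/6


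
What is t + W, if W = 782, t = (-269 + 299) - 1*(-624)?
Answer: 1436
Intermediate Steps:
t = 654 (t = 30 + 624 = 654)
t + W = 654 + 782 = 1436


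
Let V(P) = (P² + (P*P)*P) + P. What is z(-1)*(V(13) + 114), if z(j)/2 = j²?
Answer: 4986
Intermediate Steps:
z(j) = 2*j²
V(P) = P + P² + P³ (V(P) = (P² + P²*P) + P = (P² + P³) + P = P + P² + P³)
z(-1)*(V(13) + 114) = (2*(-1)²)*(13*(1 + 13 + 13²) + 114) = (2*1)*(13*(1 + 13 + 169) + 114) = 2*(13*183 + 114) = 2*(2379 + 114) = 2*2493 = 4986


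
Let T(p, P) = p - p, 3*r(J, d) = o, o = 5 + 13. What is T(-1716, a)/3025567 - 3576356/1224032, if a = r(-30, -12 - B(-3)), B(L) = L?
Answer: -894089/306008 ≈ -2.9218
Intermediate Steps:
o = 18
r(J, d) = 6 (r(J, d) = (⅓)*18 = 6)
a = 6
T(p, P) = 0
T(-1716, a)/3025567 - 3576356/1224032 = 0/3025567 - 3576356/1224032 = 0*(1/3025567) - 3576356*1/1224032 = 0 - 894089/306008 = -894089/306008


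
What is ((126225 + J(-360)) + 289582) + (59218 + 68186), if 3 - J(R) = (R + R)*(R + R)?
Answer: 24814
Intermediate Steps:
J(R) = 3 - 4*R**2 (J(R) = 3 - (R + R)*(R + R) = 3 - 2*R*2*R = 3 - 4*R**2)
((126225 + J(-360)) + 289582) + (59218 + 68186) = ((126225 + (3 - 4*(-360)**2)) + 289582) + (59218 + 68186) = ((126225 + (3 - 4*129600)) + 289582) + 127404 = ((126225 + (3 - 518400)) + 289582) + 127404 = ((126225 - 518397) + 289582) + 127404 = (-392172 + 289582) + 127404 = -102590 + 127404 = 24814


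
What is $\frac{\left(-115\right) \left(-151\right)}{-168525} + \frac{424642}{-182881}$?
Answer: $- \frac{14947704323}{6164004105} \approx -2.425$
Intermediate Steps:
$\frac{\left(-115\right) \left(-151\right)}{-168525} + \frac{424642}{-182881} = 17365 \left(- \frac{1}{168525}\right) + 424642 \left(- \frac{1}{182881}\right) = - \frac{3473}{33705} - \frac{424642}{182881} = - \frac{14947704323}{6164004105}$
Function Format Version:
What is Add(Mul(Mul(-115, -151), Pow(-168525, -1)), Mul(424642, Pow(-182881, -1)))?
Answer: Rational(-14947704323, 6164004105) ≈ -2.4250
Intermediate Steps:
Add(Mul(Mul(-115, -151), Pow(-168525, -1)), Mul(424642, Pow(-182881, -1))) = Add(Mul(17365, Rational(-1, 168525)), Mul(424642, Rational(-1, 182881))) = Add(Rational(-3473, 33705), Rational(-424642, 182881)) = Rational(-14947704323, 6164004105)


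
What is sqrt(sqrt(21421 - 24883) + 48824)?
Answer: sqrt(48824 + I*sqrt(3462)) ≈ 220.96 + 0.133*I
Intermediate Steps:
sqrt(sqrt(21421 - 24883) + 48824) = sqrt(sqrt(-3462) + 48824) = sqrt(I*sqrt(3462) + 48824) = sqrt(48824 + I*sqrt(3462))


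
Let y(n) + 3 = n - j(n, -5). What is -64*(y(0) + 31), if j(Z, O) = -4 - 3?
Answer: -2240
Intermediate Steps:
j(Z, O) = -7
y(n) = 4 + n (y(n) = -3 + (n - 1*(-7)) = -3 + (n + 7) = -3 + (7 + n) = 4 + n)
-64*(y(0) + 31) = -64*((4 + 0) + 31) = -64*(4 + 31) = -64*35 = -2240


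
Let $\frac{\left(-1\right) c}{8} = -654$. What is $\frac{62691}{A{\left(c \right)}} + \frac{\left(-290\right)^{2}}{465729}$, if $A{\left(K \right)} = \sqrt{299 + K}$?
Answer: $\frac{84100}{465729} + \frac{62691 \sqrt{5531}}{5531} \approx 843.13$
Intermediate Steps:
$c = 5232$ ($c = \left(-8\right) \left(-654\right) = 5232$)
$\frac{62691}{A{\left(c \right)}} + \frac{\left(-290\right)^{2}}{465729} = \frac{62691}{\sqrt{299 + 5232}} + \frac{\left(-290\right)^{2}}{465729} = \frac{62691}{\sqrt{5531}} + 84100 \cdot \frac{1}{465729} = 62691 \frac{\sqrt{5531}}{5531} + \frac{84100}{465729} = \frac{62691 \sqrt{5531}}{5531} + \frac{84100}{465729} = \frac{84100}{465729} + \frac{62691 \sqrt{5531}}{5531}$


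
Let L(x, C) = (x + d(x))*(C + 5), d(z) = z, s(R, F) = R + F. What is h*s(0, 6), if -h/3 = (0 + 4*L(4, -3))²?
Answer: -73728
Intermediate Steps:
s(R, F) = F + R
L(x, C) = 2*x*(5 + C) (L(x, C) = (x + x)*(C + 5) = (2*x)*(5 + C) = 2*x*(5 + C))
h = -12288 (h = -3*(0 + 4*(2*4*(5 - 3)))² = -3*(0 + 4*(2*4*2))² = -3*(0 + 4*16)² = -3*(0 + 64)² = -3*64² = -3*4096 = -12288)
h*s(0, 6) = -12288*(6 + 0) = -12288*6 = -73728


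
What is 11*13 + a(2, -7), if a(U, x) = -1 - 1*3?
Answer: 139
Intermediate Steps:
a(U, x) = -4 (a(U, x) = -1 - 3 = -4)
11*13 + a(2, -7) = 11*13 - 4 = 143 - 4 = 139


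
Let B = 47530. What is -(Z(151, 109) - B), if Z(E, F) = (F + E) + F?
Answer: 47161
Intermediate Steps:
Z(E, F) = E + 2*F (Z(E, F) = (E + F) + F = E + 2*F)
-(Z(151, 109) - B) = -((151 + 2*109) - 1*47530) = -((151 + 218) - 47530) = -(369 - 47530) = -1*(-47161) = 47161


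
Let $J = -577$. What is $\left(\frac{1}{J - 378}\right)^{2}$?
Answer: $\frac{1}{912025} \approx 1.0965 \cdot 10^{-6}$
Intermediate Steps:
$\left(\frac{1}{J - 378}\right)^{2} = \left(\frac{1}{-577 - 378}\right)^{2} = \left(\frac{1}{-955}\right)^{2} = \left(- \frac{1}{955}\right)^{2} = \frac{1}{912025}$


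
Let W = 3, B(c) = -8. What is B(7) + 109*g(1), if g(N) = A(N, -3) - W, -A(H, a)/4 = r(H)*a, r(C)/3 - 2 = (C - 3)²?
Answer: 23209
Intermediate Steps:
r(C) = 6 + 3*(-3 + C)² (r(C) = 6 + 3*(C - 3)² = 6 + 3*(-3 + C)²)
A(H, a) = -4*a*(6 + 3*(-3 + H)²) (A(H, a) = -4*(6 + 3*(-3 + H)²)*a = -4*a*(6 + 3*(-3 + H)²))
g(N) = 69 + 36*(-3 + N)² (g(N) = -12*(-3)*(2 + (-3 + N)²) - 1*3 = (72 + 36*(-3 + N)²) - 3 = 69 + 36*(-3 + N)²)
B(7) + 109*g(1) = -8 + 109*(69 + 36*(-3 + 1)²) = -8 + 109*(69 + 36*(-2)²) = -8 + 109*(69 + 36*4) = -8 + 109*(69 + 144) = -8 + 109*213 = -8 + 23217 = 23209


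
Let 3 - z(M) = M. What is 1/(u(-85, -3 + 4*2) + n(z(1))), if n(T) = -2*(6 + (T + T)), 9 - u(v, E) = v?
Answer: 1/74 ≈ 0.013514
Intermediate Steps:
z(M) = 3 - M
u(v, E) = 9 - v
n(T) = -12 - 4*T (n(T) = -2*(6 + 2*T) = -12 - 4*T)
1/(u(-85, -3 + 4*2) + n(z(1))) = 1/((9 - 1*(-85)) + (-12 - 4*(3 - 1*1))) = 1/((9 + 85) + (-12 - 4*(3 - 1))) = 1/(94 + (-12 - 4*2)) = 1/(94 + (-12 - 8)) = 1/(94 - 20) = 1/74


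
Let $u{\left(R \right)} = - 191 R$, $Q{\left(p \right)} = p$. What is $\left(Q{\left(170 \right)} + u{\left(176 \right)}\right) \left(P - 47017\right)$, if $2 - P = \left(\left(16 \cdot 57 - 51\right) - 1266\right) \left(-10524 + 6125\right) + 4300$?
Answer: $61303507860$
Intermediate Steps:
$P = -1785893$ ($P = 2 - \left(\left(\left(16 \cdot 57 - 51\right) - 1266\right) \left(-10524 + 6125\right) + 4300\right) = 2 - \left(\left(\left(912 - 51\right) - 1266\right) \left(-4399\right) + 4300\right) = 2 - \left(\left(861 - 1266\right) \left(-4399\right) + 4300\right) = 2 - \left(\left(-405\right) \left(-4399\right) + 4300\right) = 2 - \left(1781595 + 4300\right) = 2 - 1785895 = -1785893$)
$\left(Q{\left(170 \right)} + u{\left(176 \right)}\right) \left(P - 47017\right) = \left(170 - 33616\right) \left(-1785893 - 47017\right) = \left(170 - 33616\right) \left(-1832910\right) = \left(-33446\right) \left(-1832910\right) = 61303507860$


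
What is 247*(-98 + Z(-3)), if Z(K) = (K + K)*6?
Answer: -33098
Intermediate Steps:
Z(K) = 12*K (Z(K) = (2*K)*6 = 12*K)
247*(-98 + Z(-3)) = 247*(-98 + 12*(-3)) = 247*(-98 - 36) = 247*(-134) = -33098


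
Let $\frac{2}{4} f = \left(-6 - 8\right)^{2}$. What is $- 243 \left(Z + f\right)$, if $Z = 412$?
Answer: $-195372$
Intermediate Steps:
$f = 392$ ($f = 2 \left(-6 - 8\right)^{2} = 2 \left(-14\right)^{2} = 2 \cdot 196 = 392$)
$- 243 \left(Z + f\right) = - 243 \left(412 + 392\right) = \left(-243\right) 804 = -195372$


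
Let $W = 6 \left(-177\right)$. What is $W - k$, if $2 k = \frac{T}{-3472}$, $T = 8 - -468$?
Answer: $- \frac{263359}{248} \approx -1061.9$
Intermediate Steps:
$T = 476$ ($T = 8 + 468 = 476$)
$W = -1062$
$k = - \frac{17}{248}$ ($k = \frac{476 \frac{1}{-3472}}{2} = \frac{476 \left(- \frac{1}{3472}\right)}{2} = \frac{1}{2} \left(- \frac{17}{124}\right) = - \frac{17}{248} \approx -0.068548$)
$W - k = -1062 - - \frac{17}{248} = -1062 + \frac{17}{248} = - \frac{263359}{248}$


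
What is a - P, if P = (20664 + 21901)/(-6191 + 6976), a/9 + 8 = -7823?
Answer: -11073716/157 ≈ -70533.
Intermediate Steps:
a = -70479 (a = -72 + 9*(-7823) = -72 - 70407 = -70479)
P = 8513/157 (P = 42565/785 = 42565*(1/785) = 8513/157 ≈ 54.223)
a - P = -70479 - 1*8513/157 = -70479 - 8513/157 = -11073716/157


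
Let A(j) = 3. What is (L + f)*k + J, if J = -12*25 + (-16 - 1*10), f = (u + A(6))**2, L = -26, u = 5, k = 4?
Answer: -174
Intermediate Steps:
f = 64 (f = (5 + 3)**2 = 8**2 = 64)
J = -326 (J = -300 + (-16 - 10) = -300 - 26 = -326)
(L + f)*k + J = (-26 + 64)*4 - 326 = 38*4 - 326 = 152 - 326 = -174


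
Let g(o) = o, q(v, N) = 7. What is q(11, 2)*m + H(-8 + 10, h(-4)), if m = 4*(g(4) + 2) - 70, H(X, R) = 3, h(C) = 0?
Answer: -319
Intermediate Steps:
m = -46 (m = 4*(4 + 2) - 70 = 4*6 - 70 = 24 - 70 = -46)
q(11, 2)*m + H(-8 + 10, h(-4)) = 7*(-46) + 3 = -322 + 3 = -319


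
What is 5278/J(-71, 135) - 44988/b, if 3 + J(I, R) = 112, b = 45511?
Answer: 235303366/4960699 ≈ 47.434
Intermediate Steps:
J(I, R) = 109 (J(I, R) = -3 + 112 = 109)
5278/J(-71, 135) - 44988/b = 5278/109 - 44988/45511 = 235303366/4960699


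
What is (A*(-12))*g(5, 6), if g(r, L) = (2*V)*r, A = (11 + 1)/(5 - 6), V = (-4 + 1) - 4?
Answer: -10080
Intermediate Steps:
V = -7 (V = -3 - 4 = -7)
A = -12 (A = 12/(-1) = 12*(-1) = -12)
g(r, L) = -14*r (g(r, L) = (2*(-7))*r = -14*r)
(A*(-12))*g(5, 6) = (-12*(-12))*(-14*5) = 144*(-70) = -10080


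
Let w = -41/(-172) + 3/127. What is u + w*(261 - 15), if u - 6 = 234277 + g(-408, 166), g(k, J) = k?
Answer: 2555086679/10922 ≈ 2.3394e+5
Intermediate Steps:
w = 5723/21844 (w = -41*(-1/172) + 3*(1/127) = 41/172 + 3/127 = 5723/21844 ≈ 0.26199)
u = 233875 (u = 6 + (234277 - 408) = 6 + 233869 = 233875)
u + w*(261 - 15) = 233875 + 5723*(261 - 15)/21844 = 233875 + (5723/21844)*246 = 233875 + 703929/10922 = 2555086679/10922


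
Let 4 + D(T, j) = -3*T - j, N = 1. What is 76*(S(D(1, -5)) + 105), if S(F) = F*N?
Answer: 7828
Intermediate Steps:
D(T, j) = -4 - j - 3*T (D(T, j) = -4 + (-3*T - j) = -4 + (-j - 3*T) = -4 - j - 3*T)
S(F) = F (S(F) = F*1 = F)
76*(S(D(1, -5)) + 105) = 76*((-4 - 1*(-5) - 3*1) + 105) = 76*((-4 + 5 - 3) + 105) = 76*(-2 + 105) = 76*103 = 7828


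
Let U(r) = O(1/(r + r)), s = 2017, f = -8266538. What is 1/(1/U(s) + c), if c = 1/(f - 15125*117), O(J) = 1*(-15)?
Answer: -150542445/10036178 ≈ -15.000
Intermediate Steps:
O(J) = -15
c = -1/10036163 (c = 1/(-8266538 - 15125*117) = 1/(-8266538 - 1769625) = 1/(-10036163) = -1/10036163 ≈ -9.9640e-8)
U(r) = -15
1/(1/U(s) + c) = 1/(1/(-15) - 1/10036163) = 1/(-1/15 - 1/10036163) = 1/(-10036178/150542445) = -150542445/10036178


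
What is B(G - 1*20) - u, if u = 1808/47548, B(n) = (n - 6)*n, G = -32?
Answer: 35850740/11887 ≈ 3016.0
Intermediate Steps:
B(n) = n*(-6 + n) (B(n) = (-6 + n)*n = n*(-6 + n))
u = 452/11887 (u = 1808*(1/47548) = 452/11887 ≈ 0.038025)
B(G - 1*20) - u = (-32 - 1*20)*(-6 + (-32 - 1*20)) - 1*452/11887 = (-32 - 20)*(-6 + (-32 - 20)) - 452/11887 = -52*(-6 - 52) - 452/11887 = -52*(-58) - 452/11887 = 3016 - 452/11887 = 35850740/11887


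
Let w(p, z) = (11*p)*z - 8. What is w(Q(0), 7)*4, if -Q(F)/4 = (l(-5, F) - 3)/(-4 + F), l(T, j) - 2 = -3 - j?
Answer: -1264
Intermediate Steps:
l(T, j) = -1 - j (l(T, j) = 2 + (-3 - j) = -1 - j)
Q(F) = -4*(-4 - F)/(-4 + F) (Q(F) = -4*((-1 - F) - 3)/(-4 + F) = -4*(-4 - F)/(-4 + F))
w(p, z) = -8 + 11*p*z (w(p, z) = 11*p*z - 8 = -8 + 11*p*z)
w(Q(0), 7)*4 = (-8 + 11*(4*(4 + 0)/(-4 + 0))*7)*4 = (-8 + 11*(4*4/(-4))*7)*4 = (-8 + 11*(4*(-¼)*4)*7)*4 = (-8 + 11*(-4)*7)*4 = (-8 - 308)*4 = -316*4 = -1264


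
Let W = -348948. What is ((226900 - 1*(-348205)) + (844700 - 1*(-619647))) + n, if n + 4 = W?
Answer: 1690500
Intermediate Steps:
n = -348952 (n = -4 - 348948 = -348952)
((226900 - 1*(-348205)) + (844700 - 1*(-619647))) + n = ((226900 - 1*(-348205)) + (844700 - 1*(-619647))) - 348952 = ((226900 + 348205) + (844700 + 619647)) - 348952 = (575105 + 1464347) - 348952 = 2039452 - 348952 = 1690500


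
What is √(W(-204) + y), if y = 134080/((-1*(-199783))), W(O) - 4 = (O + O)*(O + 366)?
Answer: 2*I*√659479884925387/199783 ≈ 257.08*I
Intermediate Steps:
W(O) = 4 + 2*O*(366 + O) (W(O) = 4 + (O + O)*(O + 366) = 4 + (2*O)*(366 + O) = 4 + 2*O*(366 + O))
y = 134080/199783 ≈ 0.67113
√(W(-204) + y) = √((4 + 2*(-204)² + 732*(-204)) + 134080/199783) = √((4 + 2*41616 - 149328) + 134080/199783) = √((4 + 83232 - 149328) + 134080/199783) = √(-66092 + 134080/199783) = √(-13203923956/199783) = 2*I*√659479884925387/199783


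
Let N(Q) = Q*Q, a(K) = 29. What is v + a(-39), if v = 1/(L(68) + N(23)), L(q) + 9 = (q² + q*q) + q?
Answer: 285245/9836 ≈ 29.000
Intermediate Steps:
N(Q) = Q²
L(q) = -9 + q + 2*q² (L(q) = -9 + ((q² + q*q) + q) = -9 + ((q² + q²) + q) = -9 + (2*q² + q) = -9 + (q + 2*q²) = -9 + q + 2*q²)
v = 1/9836 (v = 1/((-9 + 68 + 2*68²) + 23²) = 1/((-9 + 68 + 2*4624) + 529) = 1/((-9 + 68 + 9248) + 529) = 1/(9307 + 529) = 1/9836 ≈ 0.00010167)
v + a(-39) = 1/9836 + 29 = 285245/9836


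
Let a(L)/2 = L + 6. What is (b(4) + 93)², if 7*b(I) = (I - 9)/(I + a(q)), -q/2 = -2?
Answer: 243953161/28224 ≈ 8643.5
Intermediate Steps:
q = 4 (q = -2*(-2) = 4)
a(L) = 12 + 2*L (a(L) = 2*(L + 6) = 2*(6 + L) = 12 + 2*L)
b(I) = (-9 + I)/(7*(20 + I)) (b(I) = ((I - 9)/(I + (12 + 2*4)))/7 = ((-9 + I)/(I + (12 + 8)))/7 = ((-9 + I)/(I + 20))/7 = ((-9 + I)/(20 + I))/7 = (-9 + I)/(7*(20 + I)))
(b(4) + 93)² = ((-9 + 4)/(7*(20 + 4)) + 93)² = ((⅐)*(-5)/24 + 93)² = ((⅐)*(1/24)*(-5) + 93)² = (-5/168 + 93)² = (15619/168)² = 243953161/28224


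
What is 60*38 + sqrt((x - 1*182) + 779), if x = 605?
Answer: 2280 + sqrt(1202) ≈ 2314.7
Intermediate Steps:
60*38 + sqrt((x - 1*182) + 779) = 60*38 + sqrt((605 - 1*182) + 779) = 2280 + sqrt((605 - 182) + 779) = 2280 + sqrt(423 + 779) = 2280 + sqrt(1202)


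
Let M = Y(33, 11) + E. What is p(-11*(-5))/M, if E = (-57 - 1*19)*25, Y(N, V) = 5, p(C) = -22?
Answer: 22/1895 ≈ 0.011609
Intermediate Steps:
E = -1900 (E = (-57 - 19)*25 = -76*25 = -1900)
M = -1895 (M = 5 - 1900 = -1895)
p(-11*(-5))/M = -22/(-1895) = -22*(-1/1895) = 22/1895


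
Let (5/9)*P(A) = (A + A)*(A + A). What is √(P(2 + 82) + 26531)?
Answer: √1933355/5 ≈ 278.09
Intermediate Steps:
P(A) = 36*A²/5 (P(A) = 9*((A + A)*(A + A))/5 = 9*((2*A)*(2*A))/5 = 9*(4*A²)/5 = 36*A²/5)
√(P(2 + 82) + 26531) = √(36*(2 + 82)²/5 + 26531) = √((36/5)*84² + 26531) = √((36/5)*7056 + 26531) = √(254016/5 + 26531) = √(386671/5) = √1933355/5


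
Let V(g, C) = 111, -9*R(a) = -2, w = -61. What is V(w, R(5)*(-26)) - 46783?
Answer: -46672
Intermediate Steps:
R(a) = 2/9 (R(a) = -1/9*(-2) = 2/9)
V(w, R(5)*(-26)) - 46783 = 111 - 46783 = -46672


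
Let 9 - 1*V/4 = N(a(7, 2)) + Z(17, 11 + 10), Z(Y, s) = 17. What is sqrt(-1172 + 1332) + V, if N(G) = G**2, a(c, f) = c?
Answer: -228 + 4*sqrt(10) ≈ -215.35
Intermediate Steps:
V = -228 (V = 36 - 4*(7**2 + 17) = 36 - 4*(49 + 17) = 36 - 4*66 = 36 - 264 = -228)
sqrt(-1172 + 1332) + V = sqrt(-1172 + 1332) - 228 = sqrt(160) - 228 = 4*sqrt(10) - 228 = -228 + 4*sqrt(10)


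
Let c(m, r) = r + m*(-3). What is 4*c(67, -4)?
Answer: -820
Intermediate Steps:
c(m, r) = r - 3*m
4*c(67, -4) = 4*(-4 - 3*67) = 4*(-4 - 201) = 4*(-205) = -820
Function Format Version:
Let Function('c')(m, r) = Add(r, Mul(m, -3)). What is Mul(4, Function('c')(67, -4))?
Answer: -820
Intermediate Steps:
Function('c')(m, r) = Add(r, Mul(-3, m))
Mul(4, Function('c')(67, -4)) = Mul(4, Add(-4, Mul(-3, 67))) = Mul(4, Add(-4, -201)) = Mul(4, -205) = -820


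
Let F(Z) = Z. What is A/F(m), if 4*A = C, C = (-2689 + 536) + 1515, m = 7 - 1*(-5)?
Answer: -319/24 ≈ -13.292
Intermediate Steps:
m = 12 (m = 7 + 5 = 12)
C = -638 (C = -2153 + 1515 = -638)
A = -319/2 (A = (¼)*(-638) = -319/2 ≈ -159.50)
A/F(m) = -319/2/12 = -319/2*1/12 = -319/24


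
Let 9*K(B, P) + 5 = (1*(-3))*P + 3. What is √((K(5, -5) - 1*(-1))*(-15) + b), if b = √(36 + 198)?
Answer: √(-330 + 27*√26)/3 ≈ 4.6227*I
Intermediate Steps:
K(B, P) = -2/9 - P/3 (K(B, P) = -5/9 + ((1*(-3))*P + 3)/9 = -5/9 + (-3*P + 3)/9 = -5/9 + (3 - 3*P)/9 = -5/9 + (⅓ - P/3) = -2/9 - P/3)
b = 3*√26 (b = √234 = 3*√26 ≈ 15.297)
√((K(5, -5) - 1*(-1))*(-15) + b) = √(((-2/9 - ⅓*(-5)) - 1*(-1))*(-15) + 3*√26) = √(((-2/9 + 5/3) + 1)*(-15) + 3*√26) = √((13/9 + 1)*(-15) + 3*√26) = √((22/9)*(-15) + 3*√26) = √(-110/3 + 3*√26)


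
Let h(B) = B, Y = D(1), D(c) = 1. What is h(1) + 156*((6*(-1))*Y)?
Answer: -935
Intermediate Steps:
Y = 1
h(1) + 156*((6*(-1))*Y) = 1 + 156*((6*(-1))*1) = 1 + 156*(-6*1) = 1 + 156*(-6) = 1 - 936 = -935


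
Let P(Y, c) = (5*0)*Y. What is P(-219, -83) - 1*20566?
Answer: -20566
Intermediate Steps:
P(Y, c) = 0 (P(Y, c) = 0*Y = 0)
P(-219, -83) - 1*20566 = 0 - 1*20566 = 0 - 20566 = -20566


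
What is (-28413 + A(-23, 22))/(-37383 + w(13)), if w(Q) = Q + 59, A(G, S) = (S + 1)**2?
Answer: 27884/37311 ≈ 0.74734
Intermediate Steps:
A(G, S) = (1 + S)**2
w(Q) = 59 + Q
(-28413 + A(-23, 22))/(-37383 + w(13)) = (-28413 + (1 + 22)**2)/(-37383 + (59 + 13)) = (-28413 + 23**2)/(-37383 + 72) = (-28413 + 529)/(-37311) = -27884*(-1/37311) = 27884/37311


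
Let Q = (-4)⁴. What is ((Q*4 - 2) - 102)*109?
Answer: 100280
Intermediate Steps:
Q = 256
((Q*4 - 2) - 102)*109 = ((256*4 - 2) - 102)*109 = ((1024 - 2) - 102)*109 = (1022 - 102)*109 = 920*109 = 100280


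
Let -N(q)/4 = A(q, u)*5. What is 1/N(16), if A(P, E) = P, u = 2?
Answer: -1/320 ≈ -0.0031250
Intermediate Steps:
N(q) = -20*q (N(q) = -4*q*5 = -20*q)
1/N(16) = 1/(-20*16) = 1/(-320) = -1/320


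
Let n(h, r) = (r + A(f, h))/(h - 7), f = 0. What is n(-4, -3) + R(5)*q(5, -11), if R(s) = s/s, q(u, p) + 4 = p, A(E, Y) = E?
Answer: -162/11 ≈ -14.727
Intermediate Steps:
q(u, p) = -4 + p
R(s) = 1
n(h, r) = r/(-7 + h) (n(h, r) = (r + 0)/(h - 7) = r/(-7 + h))
n(-4, -3) + R(5)*q(5, -11) = -3/(-7 - 4) + 1*(-4 - 11) = -3/(-11) + 1*(-15) = -3*(-1/11) - 15 = 3/11 - 15 = -162/11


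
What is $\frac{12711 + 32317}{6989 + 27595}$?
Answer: $\frac{11257}{8646} \approx 1.302$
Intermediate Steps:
$\frac{12711 + 32317}{6989 + 27595} = \frac{45028}{34584} = 45028 \cdot \frac{1}{34584} = \frac{11257}{8646}$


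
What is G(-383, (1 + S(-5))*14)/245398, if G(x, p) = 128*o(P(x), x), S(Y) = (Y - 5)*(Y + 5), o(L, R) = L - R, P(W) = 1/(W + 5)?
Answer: 4632736/23190111 ≈ 0.19977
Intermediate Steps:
P(W) = 1/(5 + W)
S(Y) = (-5 + Y)*(5 + Y)
G(x, p) = -128*x + 128/(5 + x) (G(x, p) = 128*(1/(5 + x) - x) = -128*x + 128/(5 + x))
G(-383, (1 + S(-5))*14)/245398 = (128*(1 - 1*(-383)*(5 - 383))/(5 - 383))/245398 = (128*(1 - 1*(-383)*(-378))/(-378))*(1/245398) = (128*(-1/378)*(1 - 144774))*(1/245398) = (128*(-1/378)*(-144773))*(1/245398) = (9265472/189)*(1/245398) = 4632736/23190111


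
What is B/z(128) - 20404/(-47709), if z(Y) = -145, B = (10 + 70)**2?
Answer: -60475804/1383561 ≈ -43.710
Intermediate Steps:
B = 6400 (B = 80**2 = 6400)
B/z(128) - 20404/(-47709) = 6400/(-145) - 20404/(-47709) = 6400*(-1/145) - 20404*(-1/47709) = -1280/29 + 20404/47709 = -60475804/1383561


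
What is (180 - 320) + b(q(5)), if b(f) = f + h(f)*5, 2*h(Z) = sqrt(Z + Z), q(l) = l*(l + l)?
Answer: -65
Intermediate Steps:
q(l) = 2*l**2 (q(l) = l*(2*l) = 2*l**2)
h(Z) = sqrt(2)*sqrt(Z)/2 (h(Z) = sqrt(Z + Z)/2 = sqrt(2*Z)/2 = (sqrt(2)*sqrt(Z))/2 = sqrt(2)*sqrt(Z)/2)
b(f) = f + 5*sqrt(2)*sqrt(f)/2 (b(f) = f + (sqrt(2)*sqrt(f)/2)*5 = f + 5*sqrt(2)*sqrt(f)/2)
(180 - 320) + b(q(5)) = (180 - 320) + (2*5**2 + 5*sqrt(2)*sqrt(2*5**2)/2) = -140 + (2*25 + 5*sqrt(2)*sqrt(2*25)/2) = -140 + (50 + 5*sqrt(2)*sqrt(50)/2) = -140 + (50 + 5*sqrt(2)*(5*sqrt(2))/2) = -140 + (50 + 25) = -140 + 75 = -65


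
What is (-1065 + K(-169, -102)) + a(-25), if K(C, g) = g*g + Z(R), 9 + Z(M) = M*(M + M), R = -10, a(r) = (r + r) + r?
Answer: 9455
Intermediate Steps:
a(r) = 3*r (a(r) = 2*r + r = 3*r)
Z(M) = -9 + 2*M² (Z(M) = -9 + M*(M + M) = -9 + M*(2*M) = -9 + 2*M²)
K(C, g) = 191 + g² (K(C, g) = g*g + (-9 + 2*(-10)²) = g² + (-9 + 2*100) = g² + (-9 + 200) = g² + 191 = 191 + g²)
(-1065 + K(-169, -102)) + a(-25) = (-1065 + (191 + (-102)²)) + 3*(-25) = (-1065 + (191 + 10404)) - 75 = (-1065 + 10595) - 75 = 9530 - 75 = 9455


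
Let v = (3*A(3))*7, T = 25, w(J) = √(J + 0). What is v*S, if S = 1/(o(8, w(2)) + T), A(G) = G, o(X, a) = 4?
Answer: 63/29 ≈ 2.1724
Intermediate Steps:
w(J) = √J
v = 63 (v = (3*3)*7 = 9*7 = 63)
S = 1/29 (S = 1/(4 + 25) = 1/29 ≈ 0.034483)
v*S = 63*(1/29) = 63/29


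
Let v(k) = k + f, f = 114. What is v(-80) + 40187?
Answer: 40221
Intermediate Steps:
v(k) = 114 + k (v(k) = k + 114 = 114 + k)
v(-80) + 40187 = (114 - 80) + 40187 = 34 + 40187 = 40221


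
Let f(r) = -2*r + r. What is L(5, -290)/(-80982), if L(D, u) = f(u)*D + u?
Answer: -580/40491 ≈ -0.014324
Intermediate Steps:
f(r) = -r
L(D, u) = u - D*u (L(D, u) = (-u)*D + u = -D*u + u = u - D*u)
L(5, -290)/(-80982) = -290*(1 - 1*5)/(-80982) = -290*(1 - 5)*(-1/80982) = -290*(-4)*(-1/80982) = 1160*(-1/80982) = -580/40491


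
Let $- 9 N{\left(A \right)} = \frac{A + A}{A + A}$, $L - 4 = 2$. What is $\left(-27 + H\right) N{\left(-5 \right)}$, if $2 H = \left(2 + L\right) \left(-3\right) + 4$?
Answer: $\frac{37}{9} \approx 4.1111$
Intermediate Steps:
$L = 6$ ($L = 4 + 2 = 6$)
$N{\left(A \right)} = - \frac{1}{9}$ ($N{\left(A \right)} = - \frac{\left(A + A\right) \frac{1}{A + A}}{9} = - \frac{2 A \frac{1}{2 A}}{9} = \left(- \frac{1}{9}\right) 1 = - \frac{1}{9}$)
$H = -10$ ($H = \frac{\left(2 + 6\right) \left(-3\right) + 4}{2} = \frac{8 \left(-3\right) + 4}{2} = \frac{-24 + 4}{2} = \frac{1}{2} \left(-20\right) = -10$)
$\left(-27 + H\right) N{\left(-5 \right)} = \left(-27 - 10\right) \left(- \frac{1}{9}\right) = \left(-37\right) \left(- \frac{1}{9}\right) = \frac{37}{9}$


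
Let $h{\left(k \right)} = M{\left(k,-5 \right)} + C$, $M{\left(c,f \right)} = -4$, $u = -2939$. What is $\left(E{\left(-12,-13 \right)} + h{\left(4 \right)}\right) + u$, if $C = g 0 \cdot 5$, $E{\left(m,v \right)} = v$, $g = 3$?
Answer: $-2956$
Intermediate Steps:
$C = 0$ ($C = 3 \cdot 0 \cdot 5 = 0 \cdot 5 = 0$)
$h{\left(k \right)} = -4$ ($h{\left(k \right)} = -4 + 0 = -4$)
$\left(E{\left(-12,-13 \right)} + h{\left(4 \right)}\right) + u = \left(-13 - 4\right) - 2939 = -17 - 2939 = -2956$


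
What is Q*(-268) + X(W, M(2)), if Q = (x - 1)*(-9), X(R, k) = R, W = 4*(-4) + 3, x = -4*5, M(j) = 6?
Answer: -50665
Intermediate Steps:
x = -20
W = -13 (W = -16 + 3 = -13)
Q = 189 (Q = (-20 - 1)*(-9) = -21*(-9) = 189)
Q*(-268) + X(W, M(2)) = 189*(-268) - 13 = -50652 - 13 = -50665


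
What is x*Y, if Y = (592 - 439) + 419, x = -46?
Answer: -26312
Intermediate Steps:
Y = 572 (Y = 153 + 419 = 572)
x*Y = -46*572 = -26312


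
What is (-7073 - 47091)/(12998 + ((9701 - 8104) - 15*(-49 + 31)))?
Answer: -54164/14865 ≈ -3.6437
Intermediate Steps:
(-7073 - 47091)/(12998 + ((9701 - 8104) - 15*(-49 + 31))) = -54164/(12998 + (1597 - 15*(-18))) = -54164/(12998 + (1597 + 270)) = -54164/(12998 + 1867) = -54164/14865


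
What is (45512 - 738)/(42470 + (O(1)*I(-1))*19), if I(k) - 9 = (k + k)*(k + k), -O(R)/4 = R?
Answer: 22387/20741 ≈ 1.0794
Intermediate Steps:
O(R) = -4*R
I(k) = 9 + 4*k² (I(k) = 9 + (k + k)*(k + k) = 9 + (2*k)*(2*k) = 9 + 4*k²)
(45512 - 738)/(42470 + (O(1)*I(-1))*19) = (45512 - 738)/(42470 + ((-4*1)*(9 + 4*(-1)²))*19) = 44774/(42470 - 4*(9 + 4*1)*19) = 44774/(42470 - 4*(9 + 4)*19) = 44774/(42470 - 4*13*19) = 44774/(42470 - 52*19) = 44774/(42470 - 988) = 44774/41482 = 44774*(1/41482) = 22387/20741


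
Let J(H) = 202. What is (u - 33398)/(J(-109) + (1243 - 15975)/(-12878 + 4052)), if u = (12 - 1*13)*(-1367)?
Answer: -141352803/898792 ≈ -157.27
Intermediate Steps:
u = 1367 (u = (12 - 13)*(-1367) = -1*(-1367) = 1367)
(u - 33398)/(J(-109) + (1243 - 15975)/(-12878 + 4052)) = (1367 - 33398)/(202 + (1243 - 15975)/(-12878 + 4052)) = -32031/(202 - 14732/(-8826)) = -32031/(202 - 14732*(-1/8826)) = -32031/(202 + 7366/4413) = -32031/898792/4413 = -32031*4413/898792 = -141352803/898792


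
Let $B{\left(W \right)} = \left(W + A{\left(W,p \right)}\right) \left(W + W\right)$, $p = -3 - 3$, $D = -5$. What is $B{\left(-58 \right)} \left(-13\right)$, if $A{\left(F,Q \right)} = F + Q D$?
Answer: $-129688$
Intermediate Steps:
$p = -6$
$A{\left(F,Q \right)} = F - 5 Q$ ($A{\left(F,Q \right)} = F + Q \left(-5\right) = F - 5 Q$)
$B{\left(W \right)} = 2 W \left(30 + 2 W\right)$ ($B{\left(W \right)} = \left(W + \left(W - -30\right)\right) \left(W + W\right) = \left(W + \left(W + 30\right)\right) 2 W = \left(W + \left(30 + W\right)\right) 2 W = \left(30 + 2 W\right) 2 W = 2 W \left(30 + 2 W\right)$)
$B{\left(-58 \right)} \left(-13\right) = 4 \left(-58\right) \left(15 - 58\right) \left(-13\right) = 4 \left(-58\right) \left(-43\right) \left(-13\right) = 9976 \left(-13\right) = -129688$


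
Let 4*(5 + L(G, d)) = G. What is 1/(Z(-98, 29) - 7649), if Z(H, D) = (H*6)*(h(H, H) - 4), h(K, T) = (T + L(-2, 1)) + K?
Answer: 1/113185 ≈ 8.8351e-6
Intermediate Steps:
L(G, d) = -5 + G/4
h(K, T) = -11/2 + K + T (h(K, T) = (T + (-5 + (1/4)*(-2))) + K = (T + (-5 - 1/2)) + K = (T - 11/2) + K = (-11/2 + T) + K = -11/2 + K + T)
Z(H, D) = 6*H*(-19/2 + 2*H) (Z(H, D) = (H*6)*((-11/2 + H + H) - 4) = (6*H)*((-11/2 + 2*H) - 4) = (6*H)*(-19/2 + 2*H) = 6*H*(-19/2 + 2*H))
1/(Z(-98, 29) - 7649) = 1/(3*(-98)*(-19 + 4*(-98)) - 7649) = 1/(3*(-98)*(-19 - 392) - 7649) = 1/(3*(-98)*(-411) - 7649) = 1/(120834 - 7649) = 1/113185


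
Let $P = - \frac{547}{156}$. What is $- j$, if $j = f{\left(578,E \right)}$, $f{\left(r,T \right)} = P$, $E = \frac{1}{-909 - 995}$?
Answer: $\frac{547}{156} \approx 3.5064$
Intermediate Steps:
$E = - \frac{1}{1904}$ ($E = \frac{1}{-1904} = - \frac{1}{1904} \approx -0.00052521$)
$P = - \frac{547}{156}$ ($P = \left(-547\right) \frac{1}{156} = - \frac{547}{156} \approx -3.5064$)
$f{\left(r,T \right)} = - \frac{547}{156}$
$j = - \frac{547}{156} \approx -3.5064$
$- j = \left(-1\right) \left(- \frac{547}{156}\right) = \frac{547}{156}$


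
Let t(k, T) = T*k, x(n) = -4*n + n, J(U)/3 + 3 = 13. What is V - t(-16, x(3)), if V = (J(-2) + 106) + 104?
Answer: 96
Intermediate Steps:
J(U) = 30 (J(U) = -9 + 3*13 = -9 + 39 = 30)
x(n) = -3*n
V = 240 (V = (30 + 106) + 104 = 136 + 104 = 240)
V - t(-16, x(3)) = 240 - (-3*3)*(-16) = 240 - (-9)*(-16) = 240 - 1*144 = 240 - 144 = 96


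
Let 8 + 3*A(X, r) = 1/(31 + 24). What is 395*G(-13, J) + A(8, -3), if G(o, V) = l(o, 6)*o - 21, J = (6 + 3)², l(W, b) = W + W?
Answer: 20660036/165 ≈ 1.2521e+5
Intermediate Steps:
l(W, b) = 2*W
A(X, r) = -439/165 (A(X, r) = -8/3 + 1/(3*(31 + 24)) = -8/3 + (⅓)/55 = -8/3 + (⅓)*(1/55) = -8/3 + 1/165 = -439/165)
J = 81 (J = 9² = 81)
G(o, V) = -21 + 2*o² (G(o, V) = (2*o)*o - 21 = 2*o² - 21 = -21 + 2*o²)
395*G(-13, J) + A(8, -3) = 395*(-21 + 2*(-13)²) - 439/165 = 395*(-21 + 2*169) - 439/165 = 395*(-21 + 338) - 439/165 = 395*317 - 439/165 = 125215 - 439/165 = 20660036/165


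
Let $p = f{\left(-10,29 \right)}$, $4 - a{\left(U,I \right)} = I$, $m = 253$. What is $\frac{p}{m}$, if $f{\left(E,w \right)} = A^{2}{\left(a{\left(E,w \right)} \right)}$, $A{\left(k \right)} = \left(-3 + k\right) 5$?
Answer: $\frac{19600}{253} \approx 77.47$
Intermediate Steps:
$a{\left(U,I \right)} = 4 - I$
$A{\left(k \right)} = -15 + 5 k$
$f{\left(E,w \right)} = \left(5 - 5 w\right)^{2}$ ($f{\left(E,w \right)} = \left(-15 + 5 \left(4 - w\right)\right)^{2} = \left(-15 - \left(-20 + 5 w\right)\right)^{2} = \left(5 - 5 w\right)^{2}$)
$p = 19600$ ($p = 25 \left(-1 + 29\right)^{2} = 25 \cdot 28^{2} = 25 \cdot 784 = 19600$)
$\frac{p}{m} = \frac{19600}{253}$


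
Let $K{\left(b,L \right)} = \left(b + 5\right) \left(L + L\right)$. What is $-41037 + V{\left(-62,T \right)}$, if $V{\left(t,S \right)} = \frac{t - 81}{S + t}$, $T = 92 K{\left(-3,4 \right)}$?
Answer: $- \frac{57862313}{1410} \approx -41037.0$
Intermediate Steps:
$K{\left(b,L \right)} = 2 L \left(5 + b\right)$ ($K{\left(b,L \right)} = \left(5 + b\right) 2 L = 2 L \left(5 + b\right)$)
$T = 1472$ ($T = 92 \cdot 2 \cdot 4 \left(5 - 3\right) = 92 \cdot 2 \cdot 4 \cdot 2 = 92 \cdot 16 = 1472$)
$V{\left(t,S \right)} = \frac{-81 + t}{S + t}$
$-41037 + V{\left(-62,T \right)} = -41037 + \frac{-81 - 62}{1472 - 62} = -41037 + \frac{1}{1410} \left(-143\right) = -41037 - \frac{143}{1410} = - \frac{57862313}{1410}$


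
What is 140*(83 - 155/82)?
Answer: 465570/41 ≈ 11355.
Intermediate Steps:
140*(83 - 155/82) = 140*(6651/82) = 465570/41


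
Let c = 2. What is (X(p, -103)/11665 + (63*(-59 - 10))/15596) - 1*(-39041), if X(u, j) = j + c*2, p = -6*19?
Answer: 1014653289883/25989620 ≈ 39041.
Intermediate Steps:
p = -114
X(u, j) = 4 + j (X(u, j) = j + 2*2 = j + 4 = 4 + j)
(X(p, -103)/11665 + (63*(-59 - 10))/15596) - 1*(-39041) = ((4 - 103)/11665 + (63*(-59 - 10))/15596) - 1*(-39041) = (-99*1/11665 + (63*(-69))*(1/15596)) + 39041 = (-99/11665 - 4347*1/15596) + 39041 = (-99/11665 - 621/2228) + 39041 = -7464537/25989620 + 39041 = 1014653289883/25989620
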